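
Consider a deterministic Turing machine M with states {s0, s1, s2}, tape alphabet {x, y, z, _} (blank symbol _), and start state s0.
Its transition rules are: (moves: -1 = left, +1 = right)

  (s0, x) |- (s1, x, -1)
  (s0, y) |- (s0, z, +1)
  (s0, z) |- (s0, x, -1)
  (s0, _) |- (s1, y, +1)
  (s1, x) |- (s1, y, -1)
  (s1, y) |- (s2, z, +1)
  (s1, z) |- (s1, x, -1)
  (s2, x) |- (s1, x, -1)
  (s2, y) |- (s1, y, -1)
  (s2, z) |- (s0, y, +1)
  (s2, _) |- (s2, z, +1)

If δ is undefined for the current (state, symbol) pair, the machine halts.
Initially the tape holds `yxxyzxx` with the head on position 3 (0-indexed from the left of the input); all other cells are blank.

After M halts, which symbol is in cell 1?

state=s0 head=3 tape=_yxx[y]zxx   (s0,y)→(s0,z,+1)
state=s0 head=4 tape=_yxxz[z]xx   (s0,z)→(s0,x,-1)
state=s0 head=3 tape=_yxx[z]xxx   (s0,z)→(s0,x,-1)
state=s0 head=2 tape=_yx[x]xxxx   (s0,x)→(s1,x,-1)
state=s1 head=1 tape=_y[x]xxxxx   (s1,x)→(s1,y,-1)
state=s1 head=0 tape=_[y]yxxxxx   (s1,y)→(s2,z,+1)
state=s2 head=1 tape=_z[y]xxxxx   (s2,y)→(s1,y,-1)
state=s1 head=0 tape=_[z]yxxxxx   (s1,z)→(s1,x,-1)
state=s1 head=-1 tape=[_]xyxxxxx
Cell 1 holds y when M halts.

y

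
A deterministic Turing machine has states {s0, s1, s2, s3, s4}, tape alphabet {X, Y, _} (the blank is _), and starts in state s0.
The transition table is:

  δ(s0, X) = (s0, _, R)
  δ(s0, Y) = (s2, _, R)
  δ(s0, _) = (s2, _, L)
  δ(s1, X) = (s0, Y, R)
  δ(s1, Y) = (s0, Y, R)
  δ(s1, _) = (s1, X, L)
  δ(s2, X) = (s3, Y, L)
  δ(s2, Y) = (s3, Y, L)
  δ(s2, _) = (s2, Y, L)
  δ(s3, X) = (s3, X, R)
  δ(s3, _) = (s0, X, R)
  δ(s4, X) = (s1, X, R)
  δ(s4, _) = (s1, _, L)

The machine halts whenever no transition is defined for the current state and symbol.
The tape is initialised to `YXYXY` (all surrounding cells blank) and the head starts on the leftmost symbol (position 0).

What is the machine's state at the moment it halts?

state=s0 head=0 tape=[Y]XYXY_   (s0,Y)→(s2,_,R)
state=s2 head=1 tape=_[X]YXY_   (s2,X)→(s3,Y,L)
state=s3 head=0 tape=[_]YYXY_   (s3,_)→(s0,X,R)
state=s0 head=1 tape=X[Y]YXY_   (s0,Y)→(s2,_,R)
state=s2 head=2 tape=X_[Y]XY_   (s2,Y)→(s3,Y,L)
state=s3 head=1 tape=X[_]YXY_   (s3,_)→(s0,X,R)
state=s0 head=2 tape=XX[Y]XY_   (s0,Y)→(s2,_,R)
state=s2 head=3 tape=XX_[X]Y_   (s2,X)→(s3,Y,L)
state=s3 head=2 tape=XX[_]YY_   (s3,_)→(s0,X,R)
state=s0 head=3 tape=XXX[Y]Y_   (s0,Y)→(s2,_,R)
state=s2 head=4 tape=XXX_[Y]_   (s2,Y)→(s3,Y,L)
state=s3 head=3 tape=XXX[_]Y_   (s3,_)→(s0,X,R)
state=s0 head=4 tape=XXXX[Y]_   (s0,Y)→(s2,_,R)
state=s2 head=5 tape=XXXX_[_]   (s2,_)→(s2,Y,L)
state=s2 head=4 tape=XXXX[_]Y   (s2,_)→(s2,Y,L)
state=s2 head=3 tape=XXX[X]YY   (s2,X)→(s3,Y,L)
state=s3 head=2 tape=XX[X]YYY   (s3,X)→(s3,X,R)
state=s3 head=3 tape=XXX[Y]YY
No transition is defined for (s3, Y); M halts in state s3.

s3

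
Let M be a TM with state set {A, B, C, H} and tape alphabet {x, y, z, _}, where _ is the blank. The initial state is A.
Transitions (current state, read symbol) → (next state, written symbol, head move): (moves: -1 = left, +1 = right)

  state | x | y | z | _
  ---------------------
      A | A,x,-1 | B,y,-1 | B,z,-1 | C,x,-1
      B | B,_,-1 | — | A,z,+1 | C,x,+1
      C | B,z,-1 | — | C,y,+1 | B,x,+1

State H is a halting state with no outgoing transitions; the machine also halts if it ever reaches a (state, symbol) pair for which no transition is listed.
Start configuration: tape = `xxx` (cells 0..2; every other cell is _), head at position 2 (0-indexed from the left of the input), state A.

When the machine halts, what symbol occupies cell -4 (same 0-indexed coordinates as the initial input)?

A | _____xx[x]   read x → write x, move -1, go to A
A | _____x[x]x   read x → write x, move -1, go to A
A | _____[x]xx   read x → write x, move -1, go to A
A | ____[_]xxx   read _ → write x, move -1, go to C
C | ___[_]xxxx   read _ → write x, move +1, go to B
B | ___x[x]xxx   read x → write _, move -1, go to B
B | ___[x]_xxx   read x → write _, move -1, go to B
B | __[_]__xxx   read _ → write x, move +1, go to C
C | __x[_]_xxx   read _ → write x, move +1, go to B
B | __xx[_]xxx   read _ → write x, move +1, go to C
C | __xxx[x]xx   read x → write z, move -1, go to B
B | __xx[x]zxx   read x → write _, move -1, go to B
B | __x[x]_zxx   read x → write _, move -1, go to B
B | __[x]__zxx   read x → write _, move -1, go to B
B | _[_]___zxx   read _ → write x, move +1, go to C
C | _x[_]__zxx   read _ → write x, move +1, go to B
B | _xx[_]_zxx   read _ → write x, move +1, go to C
C | _xxx[_]zxx   read _ → write x, move +1, go to B
B | _xxxx[z]xx   read z → write z, move +1, go to A
A | _xxxxz[x]x   read x → write x, move -1, go to A
A | _xxxx[z]xx   read z → write z, move -1, go to B
B | _xxx[x]zxx   read x → write _, move -1, go to B
B | _xx[x]_zxx   read x → write _, move -1, go to B
B | _x[x]__zxx   read x → write _, move -1, go to B
B | _[x]___zxx   read x → write _, move -1, go to B
B | [_]____zxx   read _ → write x, move +1, go to C
C | x[_]___zxx   read _ → write x, move +1, go to B
B | xx[_]__zxx   read _ → write x, move +1, go to C
C | xxx[_]_zxx   read _ → write x, move +1, go to B
B | xxxx[_]zxx   read _ → write x, move +1, go to C
C | xxxxx[z]xx   read z → write y, move +1, go to C
C | xxxxxy[x]x   read x → write z, move -1, go to B
B | xxxxx[y]zx
Cell -4 holds x when M halts.

x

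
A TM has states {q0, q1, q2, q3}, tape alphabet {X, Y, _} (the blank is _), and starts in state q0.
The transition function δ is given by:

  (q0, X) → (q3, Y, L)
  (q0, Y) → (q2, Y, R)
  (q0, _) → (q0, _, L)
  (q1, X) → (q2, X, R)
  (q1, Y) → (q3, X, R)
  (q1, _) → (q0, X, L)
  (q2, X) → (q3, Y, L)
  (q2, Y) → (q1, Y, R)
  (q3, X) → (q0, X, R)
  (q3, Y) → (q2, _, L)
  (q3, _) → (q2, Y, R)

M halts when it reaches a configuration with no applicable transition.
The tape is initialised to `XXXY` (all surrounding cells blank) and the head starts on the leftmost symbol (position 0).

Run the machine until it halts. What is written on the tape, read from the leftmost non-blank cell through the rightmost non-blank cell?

YY_YY

q0 | __[X]XXY_   read X → write Y, move L, go to q3
q3 | _[_]YXXY_   read _ → write Y, move R, go to q2
q2 | _Y[Y]XXY_   read Y → write Y, move R, go to q1
q1 | _YY[X]XY_   read X → write X, move R, go to q2
q2 | _YYX[X]Y_   read X → write Y, move L, go to q3
q3 | _YY[X]YY_   read X → write X, move R, go to q0
q0 | _YYX[Y]Y_   read Y → write Y, move R, go to q2
q2 | _YYXY[Y]_   read Y → write Y, move R, go to q1
q1 | _YYXYY[_]   read _ → write X, move L, go to q0
q0 | _YYXY[Y]X   read Y → write Y, move R, go to q2
q2 | _YYXYY[X]   read X → write Y, move L, go to q3
q3 | _YYXY[Y]Y   read Y → write _, move L, go to q2
q2 | _YYX[Y]_Y   read Y → write Y, move R, go to q1
q1 | _YYXY[_]Y   read _ → write X, move L, go to q0
q0 | _YYX[Y]XY   read Y → write Y, move R, go to q2
q2 | _YYXY[X]Y   read X → write Y, move L, go to q3
q3 | _YYX[Y]YY   read Y → write _, move L, go to q2
q2 | _YY[X]_YY   read X → write Y, move L, go to q3
q3 | _Y[Y]Y_YY   read Y → write _, move L, go to q2
q2 | _[Y]_Y_YY   read Y → write Y, move R, go to q1
q1 | _Y[_]Y_YY   read _ → write X, move L, go to q0
q0 | _[Y]XY_YY   read Y → write Y, move R, go to q2
q2 | _Y[X]Y_YY   read X → write Y, move L, go to q3
q3 | _[Y]YY_YY   read Y → write _, move L, go to q2
q2 | [_]_YY_YY
The non-blank tape span at halt is YY_YY.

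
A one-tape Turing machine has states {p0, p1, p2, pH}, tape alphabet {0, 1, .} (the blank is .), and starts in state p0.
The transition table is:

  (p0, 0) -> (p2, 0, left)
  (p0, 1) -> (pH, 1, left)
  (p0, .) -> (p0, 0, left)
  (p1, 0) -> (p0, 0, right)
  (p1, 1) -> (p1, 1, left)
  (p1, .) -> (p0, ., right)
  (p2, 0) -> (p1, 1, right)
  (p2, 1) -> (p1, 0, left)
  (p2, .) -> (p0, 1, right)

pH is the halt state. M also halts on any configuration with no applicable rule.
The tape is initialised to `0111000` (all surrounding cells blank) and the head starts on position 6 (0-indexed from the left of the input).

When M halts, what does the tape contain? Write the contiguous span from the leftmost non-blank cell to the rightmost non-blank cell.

p0 | 011100[0]..   read 0 → write 0, move left, go to p2
p2 | 01110[0]0..   read 0 → write 1, move right, go to p1
p1 | 011101[0]..   read 0 → write 0, move right, go to p0
p0 | 0111010[.].   read . → write 0, move left, go to p0
p0 | 011101[0]0.   read 0 → write 0, move left, go to p2
p2 | 01110[1]00.   read 1 → write 0, move left, go to p1
p1 | 0111[0]000.   read 0 → write 0, move right, go to p0
p0 | 01110[0]00.   read 0 → write 0, move left, go to p2
p2 | 0111[0]000.   read 0 → write 1, move right, go to p1
p1 | 01111[0]00.   read 0 → write 0, move right, go to p0
p0 | 011110[0]0.   read 0 → write 0, move left, go to p2
p2 | 01111[0]00.   read 0 → write 1, move right, go to p1
p1 | 011111[0]0.   read 0 → write 0, move right, go to p0
p0 | 0111110[0].   read 0 → write 0, move left, go to p2
p2 | 011111[0]0.   read 0 → write 1, move right, go to p1
p1 | 0111111[0].   read 0 → write 0, move right, go to p0
p0 | 01111110[.]   read . → write 0, move left, go to p0
p0 | 0111111[0]0   read 0 → write 0, move left, go to p2
p2 | 011111[1]00   read 1 → write 0, move left, go to p1
p1 | 01111[1]000   read 1 → write 1, move left, go to p1
p1 | 0111[1]1000   read 1 → write 1, move left, go to p1
p1 | 011[1]11000   read 1 → write 1, move left, go to p1
p1 | 01[1]111000   read 1 → write 1, move left, go to p1
p1 | 0[1]1111000   read 1 → write 1, move left, go to p1
p1 | [0]11111000   read 0 → write 0, move right, go to p0
p0 | 0[1]1111000   read 1 → write 1, move left, go to pH
pH | [0]11111000
The non-blank tape span at halt is 011111000.

011111000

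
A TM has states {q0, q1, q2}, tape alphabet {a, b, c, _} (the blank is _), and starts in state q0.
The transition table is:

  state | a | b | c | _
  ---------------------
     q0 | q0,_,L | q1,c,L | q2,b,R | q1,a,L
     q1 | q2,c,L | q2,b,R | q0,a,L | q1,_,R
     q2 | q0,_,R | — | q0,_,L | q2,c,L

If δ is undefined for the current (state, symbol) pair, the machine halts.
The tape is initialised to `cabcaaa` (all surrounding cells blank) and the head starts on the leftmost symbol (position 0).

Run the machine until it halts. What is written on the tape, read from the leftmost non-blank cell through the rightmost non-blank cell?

state=q0 head=0 tape=[c]abcaaa   (q0,c)→(q2,b,R)
state=q2 head=1 tape=b[a]bcaaa   (q2,a)→(q0,_,R)
state=q0 head=2 tape=b_[b]caaa   (q0,b)→(q1,c,L)
state=q1 head=1 tape=b[_]ccaaa   (q1,_)→(q1,_,R)
state=q1 head=2 tape=b_[c]caaa   (q1,c)→(q0,a,L)
state=q0 head=1 tape=b[_]acaaa   (q0,_)→(q1,a,L)
state=q1 head=0 tape=[b]aacaaa   (q1,b)→(q2,b,R)
state=q2 head=1 tape=b[a]acaaa   (q2,a)→(q0,_,R)
state=q0 head=2 tape=b_[a]caaa   (q0,a)→(q0,_,L)
state=q0 head=1 tape=b[_]_caaa   (q0,_)→(q1,a,L)
state=q1 head=0 tape=[b]a_caaa   (q1,b)→(q2,b,R)
state=q2 head=1 tape=b[a]_caaa   (q2,a)→(q0,_,R)
state=q0 head=2 tape=b_[_]caaa   (q0,_)→(q1,a,L)
state=q1 head=1 tape=b[_]acaaa   (q1,_)→(q1,_,R)
state=q1 head=2 tape=b_[a]caaa   (q1,a)→(q2,c,L)
state=q2 head=1 tape=b[_]ccaaa   (q2,_)→(q2,c,L)
state=q2 head=0 tape=[b]cccaaa
The non-blank tape span at halt is bcccaaa.

bcccaaa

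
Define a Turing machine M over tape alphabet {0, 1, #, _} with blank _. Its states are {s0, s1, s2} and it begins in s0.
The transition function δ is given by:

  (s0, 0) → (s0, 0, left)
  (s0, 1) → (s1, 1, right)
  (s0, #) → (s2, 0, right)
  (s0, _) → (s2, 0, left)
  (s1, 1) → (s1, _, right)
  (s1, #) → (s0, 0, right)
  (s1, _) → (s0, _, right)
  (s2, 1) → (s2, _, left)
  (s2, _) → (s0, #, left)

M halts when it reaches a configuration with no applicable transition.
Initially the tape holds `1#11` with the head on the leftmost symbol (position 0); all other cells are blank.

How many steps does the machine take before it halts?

9

state=s0 head=0 tape=[1]#11__   (s0,1)→(s1,1,right)
state=s1 head=1 tape=1[#]11__   (s1,#)→(s0,0,right)
state=s0 head=2 tape=10[1]1__   (s0,1)→(s1,1,right)
state=s1 head=3 tape=101[1]__   (s1,1)→(s1,_,right)
state=s1 head=4 tape=101_[_]_   (s1,_)→(s0,_,right)
state=s0 head=5 tape=101__[_]   (s0,_)→(s2,0,left)
state=s2 head=4 tape=101_[_]0   (s2,_)→(s0,#,left)
state=s0 head=3 tape=101[_]#0   (s0,_)→(s2,0,left)
state=s2 head=2 tape=10[1]0#0   (s2,1)→(s2,_,left)
state=s2 head=1 tape=1[0]_0#0
M halts after 9 transitions.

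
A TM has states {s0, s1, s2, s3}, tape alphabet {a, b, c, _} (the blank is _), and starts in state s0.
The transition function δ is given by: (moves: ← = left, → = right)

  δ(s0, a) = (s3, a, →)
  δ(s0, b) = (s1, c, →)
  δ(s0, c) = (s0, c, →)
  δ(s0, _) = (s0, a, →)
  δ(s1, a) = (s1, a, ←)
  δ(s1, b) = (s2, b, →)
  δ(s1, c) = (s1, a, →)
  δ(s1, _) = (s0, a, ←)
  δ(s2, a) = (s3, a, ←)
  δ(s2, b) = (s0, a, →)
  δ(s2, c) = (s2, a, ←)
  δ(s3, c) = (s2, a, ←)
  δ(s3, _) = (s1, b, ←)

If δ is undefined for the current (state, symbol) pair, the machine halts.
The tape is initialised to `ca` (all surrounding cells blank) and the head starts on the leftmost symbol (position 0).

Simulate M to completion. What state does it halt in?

s3

s0 | __[c]a_   read c → write c, move →, go to s0
s0 | __c[a]_   read a → write a, move →, go to s3
s3 | __ca[_]   read _ → write b, move ←, go to s1
s1 | __c[a]b   read a → write a, move ←, go to s1
s1 | __[c]ab   read c → write a, move →, go to s1
s1 | __a[a]b   read a → write a, move ←, go to s1
s1 | __[a]ab   read a → write a, move ←, go to s1
s1 | _[_]aab   read _ → write a, move ←, go to s0
s0 | [_]aaab   read _ → write a, move →, go to s0
s0 | a[a]aab   read a → write a, move →, go to s3
s3 | aa[a]ab
No transition is defined for (s3, a); M halts in state s3.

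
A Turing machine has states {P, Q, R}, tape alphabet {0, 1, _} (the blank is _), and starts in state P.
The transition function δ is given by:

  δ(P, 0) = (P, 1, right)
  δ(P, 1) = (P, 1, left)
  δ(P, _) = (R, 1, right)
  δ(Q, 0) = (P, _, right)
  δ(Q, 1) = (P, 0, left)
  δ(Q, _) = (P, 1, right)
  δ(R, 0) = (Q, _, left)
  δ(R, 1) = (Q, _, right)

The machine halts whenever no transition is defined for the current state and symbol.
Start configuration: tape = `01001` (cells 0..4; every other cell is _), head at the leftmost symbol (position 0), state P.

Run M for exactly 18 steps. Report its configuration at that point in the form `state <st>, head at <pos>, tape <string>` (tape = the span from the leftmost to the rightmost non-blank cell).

state=P head=0 tape=__[0]1001   (P,0)→(P,1,right)
state=P head=1 tape=__1[1]001   (P,1)→(P,1,left)
state=P head=0 tape=__[1]1001   (P,1)→(P,1,left)
state=P head=-1 tape=_[_]11001   (P,_)→(R,1,right)
state=R head=0 tape=_1[1]1001   (R,1)→(Q,_,right)
state=Q head=1 tape=_1_[1]001   (Q,1)→(P,0,left)
state=P head=0 tape=_1[_]0001   (P,_)→(R,1,right)
state=R head=1 tape=_11[0]001   (R,0)→(Q,_,left)
state=Q head=0 tape=_1[1]_001   (Q,1)→(P,0,left)
state=P head=-1 tape=_[1]0_001   (P,1)→(P,1,left)
state=P head=-2 tape=[_]10_001   (P,_)→(R,1,right)
state=R head=-1 tape=1[1]0_001   (R,1)→(Q,_,right)
state=Q head=0 tape=1_[0]_001   (Q,0)→(P,_,right)
state=P head=1 tape=1__[_]001   (P,_)→(R,1,right)
state=R head=2 tape=1__1[0]01   (R,0)→(Q,_,left)
state=Q head=1 tape=1__[1]_01   (Q,1)→(P,0,left)
state=P head=0 tape=1_[_]0_01   (P,_)→(R,1,right)
state=R head=1 tape=1_1[0]_01   (R,0)→(Q,_,left)
state=Q head=0 tape=1_[1]__01
After 18 steps: state Q, head at 0, tape 1_1__01.

state Q, head at 0, tape 1_1__01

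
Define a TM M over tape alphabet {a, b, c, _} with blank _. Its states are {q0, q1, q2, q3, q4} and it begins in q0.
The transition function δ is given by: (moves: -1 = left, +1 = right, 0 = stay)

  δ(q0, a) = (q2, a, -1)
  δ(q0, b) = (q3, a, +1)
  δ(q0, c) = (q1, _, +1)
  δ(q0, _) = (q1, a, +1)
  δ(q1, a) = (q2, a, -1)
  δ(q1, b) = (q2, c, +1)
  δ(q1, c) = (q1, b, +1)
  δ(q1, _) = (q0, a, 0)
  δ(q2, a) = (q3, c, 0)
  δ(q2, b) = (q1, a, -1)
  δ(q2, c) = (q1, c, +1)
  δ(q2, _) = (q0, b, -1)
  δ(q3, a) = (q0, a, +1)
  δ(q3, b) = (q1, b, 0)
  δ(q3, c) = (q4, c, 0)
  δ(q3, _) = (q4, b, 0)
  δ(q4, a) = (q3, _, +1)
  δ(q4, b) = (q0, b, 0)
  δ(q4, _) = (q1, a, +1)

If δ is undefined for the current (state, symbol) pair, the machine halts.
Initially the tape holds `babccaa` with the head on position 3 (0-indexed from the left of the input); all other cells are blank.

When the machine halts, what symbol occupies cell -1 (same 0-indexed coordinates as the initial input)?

state=q0 head=3 tape=___bab[c]caa   (q0,c)→(q1,_,+1)
state=q1 head=4 tape=___bab_[c]aa   (q1,c)→(q1,b,+1)
state=q1 head=5 tape=___bab_b[a]a   (q1,a)→(q2,a,-1)
state=q2 head=4 tape=___bab_[b]aa   (q2,b)→(q1,a,-1)
state=q1 head=3 tape=___bab[_]aaa   (q1,_)→(q0,a,0)
state=q0 head=3 tape=___bab[a]aaa   (q0,a)→(q2,a,-1)
state=q2 head=2 tape=___ba[b]aaaa   (q2,b)→(q1,a,-1)
state=q1 head=1 tape=___b[a]aaaaa   (q1,a)→(q2,a,-1)
state=q2 head=0 tape=___[b]aaaaaa   (q2,b)→(q1,a,-1)
state=q1 head=-1 tape=__[_]aaaaaaa   (q1,_)→(q0,a,0)
state=q0 head=-1 tape=__[a]aaaaaaa   (q0,a)→(q2,a,-1)
state=q2 head=-2 tape=_[_]aaaaaaaa   (q2,_)→(q0,b,-1)
state=q0 head=-3 tape=[_]baaaaaaaa   (q0,_)→(q1,a,+1)
state=q1 head=-2 tape=a[b]aaaaaaaa   (q1,b)→(q2,c,+1)
state=q2 head=-1 tape=ac[a]aaaaaaa   (q2,a)→(q3,c,0)
state=q3 head=-1 tape=ac[c]aaaaaaa   (q3,c)→(q4,c,0)
state=q4 head=-1 tape=ac[c]aaaaaaa
Cell -1 holds c when M halts.

c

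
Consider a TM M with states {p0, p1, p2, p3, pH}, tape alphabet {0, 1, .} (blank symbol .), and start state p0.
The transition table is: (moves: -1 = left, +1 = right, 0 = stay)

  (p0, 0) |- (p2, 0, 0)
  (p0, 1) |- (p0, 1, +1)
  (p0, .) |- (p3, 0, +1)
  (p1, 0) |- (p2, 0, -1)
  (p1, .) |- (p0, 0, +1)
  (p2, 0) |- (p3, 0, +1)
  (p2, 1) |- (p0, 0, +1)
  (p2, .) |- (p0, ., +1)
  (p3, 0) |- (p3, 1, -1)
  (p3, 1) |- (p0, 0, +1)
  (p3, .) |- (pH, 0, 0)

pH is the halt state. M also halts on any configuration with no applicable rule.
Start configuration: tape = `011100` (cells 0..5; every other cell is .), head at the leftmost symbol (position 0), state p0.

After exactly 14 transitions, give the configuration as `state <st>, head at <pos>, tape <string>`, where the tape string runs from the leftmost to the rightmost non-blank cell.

state pH, head at 7, tape 00101100

p0 | [0]11100..   read 0 → write 0, move 0, go to p2
p2 | [0]11100..   read 0 → write 0, move +1, go to p3
p3 | 0[1]1100..   read 1 → write 0, move +1, go to p0
p0 | 00[1]100..   read 1 → write 1, move +1, go to p0
p0 | 001[1]00..   read 1 → write 1, move +1, go to p0
p0 | 0011[0]0..   read 0 → write 0, move 0, go to p2
p2 | 0011[0]0..   read 0 → write 0, move +1, go to p3
p3 | 00110[0]..   read 0 → write 1, move -1, go to p3
p3 | 0011[0]1..   read 0 → write 1, move -1, go to p3
p3 | 001[1]11..   read 1 → write 0, move +1, go to p0
p0 | 0010[1]1..   read 1 → write 1, move +1, go to p0
p0 | 00101[1]..   read 1 → write 1, move +1, go to p0
p0 | 001011[.].   read . → write 0, move +1, go to p3
p3 | 0010110[.]   read . → write 0, move 0, go to pH
pH | 0010110[0]
After 14 steps: state pH, head at 7, tape 00101100.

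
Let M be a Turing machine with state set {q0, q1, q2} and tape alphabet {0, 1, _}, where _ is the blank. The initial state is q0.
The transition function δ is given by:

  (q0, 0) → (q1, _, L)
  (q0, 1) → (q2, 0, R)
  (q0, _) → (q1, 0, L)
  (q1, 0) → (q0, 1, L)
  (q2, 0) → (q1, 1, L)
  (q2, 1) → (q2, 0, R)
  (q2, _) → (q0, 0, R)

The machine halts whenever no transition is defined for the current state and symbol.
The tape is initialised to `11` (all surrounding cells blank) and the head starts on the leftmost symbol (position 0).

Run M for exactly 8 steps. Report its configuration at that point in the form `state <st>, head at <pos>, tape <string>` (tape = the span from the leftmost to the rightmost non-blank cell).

state q1, head at -2, tape 01_10

q0 | __[1]1__   read 1 → write 0, move R, go to q2
q2 | __0[1]__   read 1 → write 0, move R, go to q2
q2 | __00[_]_   read _ → write 0, move R, go to q0
q0 | __000[_]   read _ → write 0, move L, go to q1
q1 | __00[0]0   read 0 → write 1, move L, go to q0
q0 | __0[0]10   read 0 → write _, move L, go to q1
q1 | __[0]_10   read 0 → write 1, move L, go to q0
q0 | _[_]1_10   read _ → write 0, move L, go to q1
q1 | [_]01_10
After 8 steps: state q1, head at -2, tape 01_10.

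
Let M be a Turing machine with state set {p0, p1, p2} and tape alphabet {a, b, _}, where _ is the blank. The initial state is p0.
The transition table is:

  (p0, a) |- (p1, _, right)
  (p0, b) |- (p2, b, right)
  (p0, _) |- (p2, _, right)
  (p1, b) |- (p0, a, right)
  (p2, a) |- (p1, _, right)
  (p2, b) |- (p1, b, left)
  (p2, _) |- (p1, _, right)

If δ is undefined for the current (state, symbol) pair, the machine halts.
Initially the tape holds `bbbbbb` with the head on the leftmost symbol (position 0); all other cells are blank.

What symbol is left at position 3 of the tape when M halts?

a

state=p0 head=0 tape=[b]bbbbb__   (p0,b)→(p2,b,right)
state=p2 head=1 tape=b[b]bbbb__   (p2,b)→(p1,b,left)
state=p1 head=0 tape=[b]bbbbb__   (p1,b)→(p0,a,right)
state=p0 head=1 tape=a[b]bbbb__   (p0,b)→(p2,b,right)
state=p2 head=2 tape=ab[b]bbb__   (p2,b)→(p1,b,left)
state=p1 head=1 tape=a[b]bbbb__   (p1,b)→(p0,a,right)
state=p0 head=2 tape=aa[b]bbb__   (p0,b)→(p2,b,right)
state=p2 head=3 tape=aab[b]bb__   (p2,b)→(p1,b,left)
state=p1 head=2 tape=aa[b]bbb__   (p1,b)→(p0,a,right)
state=p0 head=3 tape=aaa[b]bb__   (p0,b)→(p2,b,right)
state=p2 head=4 tape=aaab[b]b__   (p2,b)→(p1,b,left)
state=p1 head=3 tape=aaa[b]bb__   (p1,b)→(p0,a,right)
state=p0 head=4 tape=aaaa[b]b__   (p0,b)→(p2,b,right)
state=p2 head=5 tape=aaaab[b]__   (p2,b)→(p1,b,left)
state=p1 head=4 tape=aaaa[b]b__   (p1,b)→(p0,a,right)
state=p0 head=5 tape=aaaaa[b]__   (p0,b)→(p2,b,right)
state=p2 head=6 tape=aaaaab[_]_   (p2,_)→(p1,_,right)
state=p1 head=7 tape=aaaaab_[_]
Cell 3 holds a when M halts.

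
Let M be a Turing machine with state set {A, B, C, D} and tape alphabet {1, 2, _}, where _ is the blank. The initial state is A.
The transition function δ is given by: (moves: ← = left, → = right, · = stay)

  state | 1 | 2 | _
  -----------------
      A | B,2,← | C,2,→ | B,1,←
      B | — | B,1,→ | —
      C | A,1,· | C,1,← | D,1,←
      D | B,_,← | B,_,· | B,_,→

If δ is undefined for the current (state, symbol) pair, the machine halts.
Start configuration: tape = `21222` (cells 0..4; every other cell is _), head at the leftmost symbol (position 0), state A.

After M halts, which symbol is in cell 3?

A | [2]1222_   read 2 → write 2, move →, go to C
C | 2[1]222_   read 1 → write 1, move ·, go to A
A | 2[1]222_   read 1 → write 2, move ←, go to B
B | [2]2222_   read 2 → write 1, move →, go to B
B | 1[2]222_   read 2 → write 1, move →, go to B
B | 11[2]22_   read 2 → write 1, move →, go to B
B | 111[2]2_   read 2 → write 1, move →, go to B
B | 1111[2]_   read 2 → write 1, move →, go to B
B | 11111[_]
Cell 3 holds 1 when M halts.

1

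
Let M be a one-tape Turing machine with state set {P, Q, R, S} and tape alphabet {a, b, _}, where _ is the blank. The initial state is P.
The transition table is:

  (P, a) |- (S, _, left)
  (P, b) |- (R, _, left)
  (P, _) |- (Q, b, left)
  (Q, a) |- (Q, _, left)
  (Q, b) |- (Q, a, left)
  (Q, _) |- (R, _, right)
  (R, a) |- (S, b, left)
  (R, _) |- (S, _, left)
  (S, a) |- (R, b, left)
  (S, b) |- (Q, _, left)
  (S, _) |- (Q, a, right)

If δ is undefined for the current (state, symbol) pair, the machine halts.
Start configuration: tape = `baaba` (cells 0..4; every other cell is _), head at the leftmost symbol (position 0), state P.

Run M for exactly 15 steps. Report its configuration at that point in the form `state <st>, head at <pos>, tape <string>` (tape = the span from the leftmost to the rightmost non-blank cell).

P | ___[b]aaba   read b → write _, move left, go to R
R | __[_]_aaba   read _ → write _, move left, go to S
S | _[_]__aaba   read _ → write a, move right, go to Q
Q | _a[_]_aaba   read _ → write _, move right, go to R
R | _a_[_]aaba   read _ → write _, move left, go to S
S | _a[_]_aaba   read _ → write a, move right, go to Q
Q | _aa[_]aaba   read _ → write _, move right, go to R
R | _aa_[a]aba   read a → write b, move left, go to S
S | _aa[_]baba   read _ → write a, move right, go to Q
Q | _aaa[b]aba   read b → write a, move left, go to Q
Q | _aa[a]aaba   read a → write _, move left, go to Q
Q | _a[a]_aaba   read a → write _, move left, go to Q
Q | _[a]__aaba   read a → write _, move left, go to Q
Q | [_]___aaba   read _ → write _, move right, go to R
R | _[_]__aaba   read _ → write _, move left, go to S
S | [_]___aaba
After 15 steps: state S, head at -3, tape aaba.

state S, head at -3, tape aaba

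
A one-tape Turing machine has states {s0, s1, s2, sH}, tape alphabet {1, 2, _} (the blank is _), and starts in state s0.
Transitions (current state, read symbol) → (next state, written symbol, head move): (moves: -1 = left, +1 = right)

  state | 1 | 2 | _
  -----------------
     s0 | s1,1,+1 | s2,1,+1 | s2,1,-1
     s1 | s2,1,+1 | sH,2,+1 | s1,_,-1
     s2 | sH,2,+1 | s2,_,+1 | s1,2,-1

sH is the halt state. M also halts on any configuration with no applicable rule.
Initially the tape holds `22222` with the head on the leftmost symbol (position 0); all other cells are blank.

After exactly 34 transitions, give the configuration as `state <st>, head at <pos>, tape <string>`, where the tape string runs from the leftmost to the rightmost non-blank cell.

s0 | [2]2222_   read 2 → write 1, move +1, go to s2
s2 | 1[2]222_   read 2 → write _, move +1, go to s2
s2 | 1_[2]22_   read 2 → write _, move +1, go to s2
s2 | 1__[2]2_   read 2 → write _, move +1, go to s2
s2 | 1___[2]_   read 2 → write _, move +1, go to s2
s2 | 1____[_]   read _ → write 2, move -1, go to s1
s1 | 1___[_]2   read _ → write _, move -1, go to s1
s1 | 1__[_]_2   read _ → write _, move -1, go to s1
s1 | 1_[_]__2   read _ → write _, move -1, go to s1
s1 | 1[_]___2   read _ → write _, move -1, go to s1
s1 | [1]____2   read 1 → write 1, move +1, go to s2
s2 | 1[_]___2   read _ → write 2, move -1, go to s1
s1 | [1]2___2   read 1 → write 1, move +1, go to s2
s2 | 1[2]___2   read 2 → write _, move +1, go to s2
s2 | 1_[_]__2   read _ → write 2, move -1, go to s1
s1 | 1[_]2__2   read _ → write _, move -1, go to s1
s1 | [1]_2__2   read 1 → write 1, move +1, go to s2
s2 | 1[_]2__2   read _ → write 2, move -1, go to s1
s1 | [1]22__2   read 1 → write 1, move +1, go to s2
s2 | 1[2]2__2   read 2 → write _, move +1, go to s2
s2 | 1_[2]__2   read 2 → write _, move +1, go to s2
s2 | 1__[_]_2   read _ → write 2, move -1, go to s1
s1 | 1_[_]2_2   read _ → write _, move -1, go to s1
s1 | 1[_]_2_2   read _ → write _, move -1, go to s1
s1 | [1]__2_2   read 1 → write 1, move +1, go to s2
s2 | 1[_]_2_2   read _ → write 2, move -1, go to s1
s1 | [1]2_2_2   read 1 → write 1, move +1, go to s2
s2 | 1[2]_2_2   read 2 → write _, move +1, go to s2
s2 | 1_[_]2_2   read _ → write 2, move -1, go to s1
s1 | 1[_]22_2   read _ → write _, move -1, go to s1
s1 | [1]_22_2   read 1 → write 1, move +1, go to s2
s2 | 1[_]22_2   read _ → write 2, move -1, go to s1
s1 | [1]222_2   read 1 → write 1, move +1, go to s2
s2 | 1[2]22_2   read 2 → write _, move +1, go to s2
s2 | 1_[2]2_2
After 34 steps: state s2, head at 2, tape 1_22_2.

state s2, head at 2, tape 1_22_2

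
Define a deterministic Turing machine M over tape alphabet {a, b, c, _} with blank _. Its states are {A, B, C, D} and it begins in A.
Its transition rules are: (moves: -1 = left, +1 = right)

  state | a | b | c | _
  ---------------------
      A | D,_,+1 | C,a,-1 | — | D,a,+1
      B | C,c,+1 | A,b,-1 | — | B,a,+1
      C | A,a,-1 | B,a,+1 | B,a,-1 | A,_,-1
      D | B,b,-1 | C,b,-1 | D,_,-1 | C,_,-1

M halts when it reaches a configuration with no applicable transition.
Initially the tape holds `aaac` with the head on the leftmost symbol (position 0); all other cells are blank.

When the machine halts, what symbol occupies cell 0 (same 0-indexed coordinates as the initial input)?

_

state=A head=0 tape=__[a]aac   (A,a)→(D,_,+1)
state=D head=1 tape=___[a]ac   (D,a)→(B,b,-1)
state=B head=0 tape=__[_]bac   (B,_)→(B,a,+1)
state=B head=1 tape=__a[b]ac   (B,b)→(A,b,-1)
state=A head=0 tape=__[a]bac   (A,a)→(D,_,+1)
state=D head=1 tape=___[b]ac   (D,b)→(C,b,-1)
state=C head=0 tape=__[_]bac   (C,_)→(A,_,-1)
state=A head=-1 tape=_[_]_bac   (A,_)→(D,a,+1)
state=D head=0 tape=_a[_]bac   (D,_)→(C,_,-1)
state=C head=-1 tape=_[a]_bac   (C,a)→(A,a,-1)
state=A head=-2 tape=[_]a_bac   (A,_)→(D,a,+1)
state=D head=-1 tape=a[a]_bac   (D,a)→(B,b,-1)
state=B head=-2 tape=[a]b_bac   (B,a)→(C,c,+1)
state=C head=-1 tape=c[b]_bac   (C,b)→(B,a,+1)
state=B head=0 tape=ca[_]bac   (B,_)→(B,a,+1)
state=B head=1 tape=caa[b]ac   (B,b)→(A,b,-1)
state=A head=0 tape=ca[a]bac   (A,a)→(D,_,+1)
state=D head=1 tape=ca_[b]ac   (D,b)→(C,b,-1)
state=C head=0 tape=ca[_]bac   (C,_)→(A,_,-1)
state=A head=-1 tape=c[a]_bac   (A,a)→(D,_,+1)
state=D head=0 tape=c_[_]bac   (D,_)→(C,_,-1)
state=C head=-1 tape=c[_]_bac   (C,_)→(A,_,-1)
state=A head=-2 tape=[c]__bac
Cell 0 holds _ when M halts.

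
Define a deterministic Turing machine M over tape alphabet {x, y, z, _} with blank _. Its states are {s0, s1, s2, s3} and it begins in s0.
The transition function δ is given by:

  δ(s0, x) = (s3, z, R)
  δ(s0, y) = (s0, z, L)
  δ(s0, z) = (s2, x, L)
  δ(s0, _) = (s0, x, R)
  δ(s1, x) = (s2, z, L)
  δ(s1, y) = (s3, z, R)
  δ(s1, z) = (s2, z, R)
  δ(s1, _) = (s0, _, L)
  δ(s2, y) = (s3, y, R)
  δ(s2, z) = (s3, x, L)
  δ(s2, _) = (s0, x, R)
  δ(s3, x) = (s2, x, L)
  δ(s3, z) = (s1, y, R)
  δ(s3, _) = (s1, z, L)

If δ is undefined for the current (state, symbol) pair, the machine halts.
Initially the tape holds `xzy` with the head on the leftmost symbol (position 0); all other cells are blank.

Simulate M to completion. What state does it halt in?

s2

state=s0 head=0 tape=_[x]zy__   (s0,x)→(s3,z,R)
state=s3 head=1 tape=_z[z]y__   (s3,z)→(s1,y,R)
state=s1 head=2 tape=_zy[y]__   (s1,y)→(s3,z,R)
state=s3 head=3 tape=_zyz[_]_   (s3,_)→(s1,z,L)
state=s1 head=2 tape=_zy[z]z_   (s1,z)→(s2,z,R)
state=s2 head=3 tape=_zyz[z]_   (s2,z)→(s3,x,L)
state=s3 head=2 tape=_zy[z]x_   (s3,z)→(s1,y,R)
state=s1 head=3 tape=_zyy[x]_   (s1,x)→(s2,z,L)
state=s2 head=2 tape=_zy[y]z_   (s2,y)→(s3,y,R)
state=s3 head=3 tape=_zyy[z]_   (s3,z)→(s1,y,R)
state=s1 head=4 tape=_zyyy[_]   (s1,_)→(s0,_,L)
state=s0 head=3 tape=_zyy[y]_   (s0,y)→(s0,z,L)
state=s0 head=2 tape=_zy[y]z_   (s0,y)→(s0,z,L)
state=s0 head=1 tape=_z[y]zz_   (s0,y)→(s0,z,L)
state=s0 head=0 tape=_[z]zzz_   (s0,z)→(s2,x,L)
state=s2 head=-1 tape=[_]xzzz_   (s2,_)→(s0,x,R)
state=s0 head=0 tape=x[x]zzz_   (s0,x)→(s3,z,R)
state=s3 head=1 tape=xz[z]zz_   (s3,z)→(s1,y,R)
state=s1 head=2 tape=xzy[z]z_   (s1,z)→(s2,z,R)
state=s2 head=3 tape=xzyz[z]_   (s2,z)→(s3,x,L)
state=s3 head=2 tape=xzy[z]x_   (s3,z)→(s1,y,R)
state=s1 head=3 tape=xzyy[x]_   (s1,x)→(s2,z,L)
state=s2 head=2 tape=xzy[y]z_   (s2,y)→(s3,y,R)
state=s3 head=3 tape=xzyy[z]_   (s3,z)→(s1,y,R)
state=s1 head=4 tape=xzyyy[_]   (s1,_)→(s0,_,L)
state=s0 head=3 tape=xzyy[y]_   (s0,y)→(s0,z,L)
state=s0 head=2 tape=xzy[y]z_   (s0,y)→(s0,z,L)
state=s0 head=1 tape=xz[y]zz_   (s0,y)→(s0,z,L)
state=s0 head=0 tape=x[z]zzz_   (s0,z)→(s2,x,L)
state=s2 head=-1 tape=[x]xzzz_
No transition is defined for (s2, x); M halts in state s2.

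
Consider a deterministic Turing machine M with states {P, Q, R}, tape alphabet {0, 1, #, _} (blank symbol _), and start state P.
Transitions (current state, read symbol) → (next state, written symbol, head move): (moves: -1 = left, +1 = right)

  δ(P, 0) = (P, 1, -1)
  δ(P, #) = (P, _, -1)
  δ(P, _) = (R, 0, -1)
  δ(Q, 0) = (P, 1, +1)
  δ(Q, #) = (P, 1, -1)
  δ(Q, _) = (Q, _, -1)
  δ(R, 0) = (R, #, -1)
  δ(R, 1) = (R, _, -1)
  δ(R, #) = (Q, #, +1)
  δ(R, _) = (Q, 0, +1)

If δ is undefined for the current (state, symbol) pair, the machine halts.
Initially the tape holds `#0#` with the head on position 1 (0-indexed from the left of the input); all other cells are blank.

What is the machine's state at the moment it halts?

P

P | _____#[0]#   read 0 → write 1, move -1, go to P
P | _____[#]1#   read # → write _, move -1, go to P
P | ____[_]_1#   read _ → write 0, move -1, go to R
R | ___[_]0_1#   read _ → write 0, move +1, go to Q
Q | ___0[0]_1#   read 0 → write 1, move +1, go to P
P | ___01[_]1#   read _ → write 0, move -1, go to R
R | ___0[1]01#   read 1 → write _, move -1, go to R
R | ___[0]_01#   read 0 → write #, move -1, go to R
R | __[_]#_01#   read _ → write 0, move +1, go to Q
Q | __0[#]_01#   read # → write 1, move -1, go to P
P | __[0]1_01#   read 0 → write 1, move -1, go to P
P | _[_]11_01#   read _ → write 0, move -1, go to R
R | [_]011_01#   read _ → write 0, move +1, go to Q
Q | 0[0]11_01#   read 0 → write 1, move +1, go to P
P | 01[1]1_01#
No transition is defined for (P, 1); M halts in state P.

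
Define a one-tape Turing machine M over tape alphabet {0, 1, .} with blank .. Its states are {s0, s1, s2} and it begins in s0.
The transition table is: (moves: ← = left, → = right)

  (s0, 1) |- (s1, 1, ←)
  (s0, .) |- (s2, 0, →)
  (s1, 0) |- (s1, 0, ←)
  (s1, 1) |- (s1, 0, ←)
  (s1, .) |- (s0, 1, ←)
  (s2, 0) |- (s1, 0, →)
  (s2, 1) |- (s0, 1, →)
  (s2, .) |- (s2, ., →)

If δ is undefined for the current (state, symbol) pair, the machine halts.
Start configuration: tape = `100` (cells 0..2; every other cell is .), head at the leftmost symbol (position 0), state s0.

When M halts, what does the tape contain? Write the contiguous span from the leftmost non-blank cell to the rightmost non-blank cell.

s0 | ....[1]00   read 1 → write 1, move ←, go to s1
s1 | ...[.]100   read . → write 1, move ←, go to s0
s0 | ..[.]1100   read . → write 0, move →, go to s2
s2 | ..0[1]100   read 1 → write 1, move →, go to s0
s0 | ..01[1]00   read 1 → write 1, move ←, go to s1
s1 | ..0[1]100   read 1 → write 0, move ←, go to s1
s1 | ..[0]0100   read 0 → write 0, move ←, go to s1
s1 | .[.]00100   read . → write 1, move ←, go to s0
s0 | [.]100100   read . → write 0, move →, go to s2
s2 | 0[1]00100   read 1 → write 1, move →, go to s0
s0 | 01[0]0100
The non-blank tape span at halt is 0100100.

0100100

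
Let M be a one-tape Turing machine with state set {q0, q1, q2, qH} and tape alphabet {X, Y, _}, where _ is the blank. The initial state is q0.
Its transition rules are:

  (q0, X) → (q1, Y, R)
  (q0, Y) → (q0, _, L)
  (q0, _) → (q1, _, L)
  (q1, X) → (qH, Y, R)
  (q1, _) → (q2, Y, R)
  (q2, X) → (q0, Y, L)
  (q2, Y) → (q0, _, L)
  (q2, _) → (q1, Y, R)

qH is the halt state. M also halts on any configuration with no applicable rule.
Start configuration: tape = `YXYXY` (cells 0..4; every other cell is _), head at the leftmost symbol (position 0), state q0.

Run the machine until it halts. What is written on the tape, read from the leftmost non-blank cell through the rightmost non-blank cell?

YYYYYYYYYXY

state=q0 head=0 tape=______[Y]XYXY   (q0,Y)→(q0,_,L)
state=q0 head=-1 tape=_____[_]_XYXY   (q0,_)→(q1,_,L)
state=q1 head=-2 tape=____[_]__XYXY   (q1,_)→(q2,Y,R)
state=q2 head=-1 tape=____Y[_]_XYXY   (q2,_)→(q1,Y,R)
state=q1 head=0 tape=____YY[_]XYXY   (q1,_)→(q2,Y,R)
state=q2 head=1 tape=____YYY[X]YXY   (q2,X)→(q0,Y,L)
state=q0 head=0 tape=____YY[Y]YYXY   (q0,Y)→(q0,_,L)
state=q0 head=-1 tape=____Y[Y]_YYXY   (q0,Y)→(q0,_,L)
state=q0 head=-2 tape=____[Y]__YYXY   (q0,Y)→(q0,_,L)
state=q0 head=-3 tape=___[_]___YYXY   (q0,_)→(q1,_,L)
state=q1 head=-4 tape=__[_]____YYXY   (q1,_)→(q2,Y,R)
state=q2 head=-3 tape=__Y[_]___YYXY   (q2,_)→(q1,Y,R)
state=q1 head=-2 tape=__YY[_]__YYXY   (q1,_)→(q2,Y,R)
state=q2 head=-1 tape=__YYY[_]_YYXY   (q2,_)→(q1,Y,R)
state=q1 head=0 tape=__YYYY[_]YYXY   (q1,_)→(q2,Y,R)
state=q2 head=1 tape=__YYYYY[Y]YXY   (q2,Y)→(q0,_,L)
state=q0 head=0 tape=__YYYY[Y]_YXY   (q0,Y)→(q0,_,L)
state=q0 head=-1 tape=__YYY[Y]__YXY   (q0,Y)→(q0,_,L)
state=q0 head=-2 tape=__YY[Y]___YXY   (q0,Y)→(q0,_,L)
state=q0 head=-3 tape=__Y[Y]____YXY   (q0,Y)→(q0,_,L)
state=q0 head=-4 tape=__[Y]_____YXY   (q0,Y)→(q0,_,L)
state=q0 head=-5 tape=_[_]______YXY   (q0,_)→(q1,_,L)
state=q1 head=-6 tape=[_]_______YXY   (q1,_)→(q2,Y,R)
state=q2 head=-5 tape=Y[_]______YXY   (q2,_)→(q1,Y,R)
state=q1 head=-4 tape=YY[_]_____YXY   (q1,_)→(q2,Y,R)
state=q2 head=-3 tape=YYY[_]____YXY   (q2,_)→(q1,Y,R)
state=q1 head=-2 tape=YYYY[_]___YXY   (q1,_)→(q2,Y,R)
state=q2 head=-1 tape=YYYYY[_]__YXY   (q2,_)→(q1,Y,R)
state=q1 head=0 tape=YYYYYY[_]_YXY   (q1,_)→(q2,Y,R)
state=q2 head=1 tape=YYYYYYY[_]YXY   (q2,_)→(q1,Y,R)
state=q1 head=2 tape=YYYYYYYY[Y]XY
The non-blank tape span at halt is YYYYYYYYYXY.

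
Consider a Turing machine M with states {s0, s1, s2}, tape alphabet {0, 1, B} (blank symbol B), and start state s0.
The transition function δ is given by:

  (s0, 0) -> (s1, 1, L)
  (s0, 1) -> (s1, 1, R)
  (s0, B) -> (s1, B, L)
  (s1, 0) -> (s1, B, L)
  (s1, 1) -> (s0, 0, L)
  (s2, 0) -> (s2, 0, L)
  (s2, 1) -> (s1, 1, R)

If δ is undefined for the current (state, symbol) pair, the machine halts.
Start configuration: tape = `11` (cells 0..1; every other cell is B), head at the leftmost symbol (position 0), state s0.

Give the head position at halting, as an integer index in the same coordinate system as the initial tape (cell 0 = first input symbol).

-2

s0 | BB[1]1   read 1 → write 1, move R, go to s1
s1 | BB1[1]   read 1 → write 0, move L, go to s0
s0 | BB[1]0   read 1 → write 1, move R, go to s1
s1 | BB1[0]   read 0 → write B, move L, go to s1
s1 | BB[1]B   read 1 → write 0, move L, go to s0
s0 | B[B]0B   read B → write B, move L, go to s1
s1 | [B]B0B
At halt the head is at cell -2.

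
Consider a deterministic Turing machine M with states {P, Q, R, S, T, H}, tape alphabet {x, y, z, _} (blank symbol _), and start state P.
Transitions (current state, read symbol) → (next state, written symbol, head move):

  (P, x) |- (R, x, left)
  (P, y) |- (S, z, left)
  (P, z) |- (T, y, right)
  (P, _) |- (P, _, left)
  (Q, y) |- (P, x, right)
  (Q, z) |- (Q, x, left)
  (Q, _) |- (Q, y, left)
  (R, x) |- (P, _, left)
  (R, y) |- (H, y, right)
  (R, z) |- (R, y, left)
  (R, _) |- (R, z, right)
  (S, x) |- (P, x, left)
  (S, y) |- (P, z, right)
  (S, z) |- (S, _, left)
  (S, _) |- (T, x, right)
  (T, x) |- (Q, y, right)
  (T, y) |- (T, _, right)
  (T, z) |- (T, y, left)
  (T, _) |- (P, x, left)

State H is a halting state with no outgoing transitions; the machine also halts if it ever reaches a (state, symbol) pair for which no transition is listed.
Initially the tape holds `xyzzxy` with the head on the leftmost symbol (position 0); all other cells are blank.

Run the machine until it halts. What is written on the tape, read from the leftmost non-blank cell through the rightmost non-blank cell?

yx_xyzzxy

state=P head=0 tape=___[x]yzzxy   (P,x)→(R,x,left)
state=R head=-1 tape=__[_]xyzzxy   (R,_)→(R,z,right)
state=R head=0 tape=__z[x]yzzxy   (R,x)→(P,_,left)
state=P head=-1 tape=__[z]_yzzxy   (P,z)→(T,y,right)
state=T head=0 tape=__y[_]yzzxy   (T,_)→(P,x,left)
state=P head=-1 tape=__[y]xyzzxy   (P,y)→(S,z,left)
state=S head=-2 tape=_[_]zxyzzxy   (S,_)→(T,x,right)
state=T head=-1 tape=_x[z]xyzzxy   (T,z)→(T,y,left)
state=T head=-2 tape=_[x]yxyzzxy   (T,x)→(Q,y,right)
state=Q head=-1 tape=_y[y]xyzzxy   (Q,y)→(P,x,right)
state=P head=0 tape=_yx[x]yzzxy   (P,x)→(R,x,left)
state=R head=-1 tape=_y[x]xyzzxy   (R,x)→(P,_,left)
state=P head=-2 tape=_[y]_xyzzxy   (P,y)→(S,z,left)
state=S head=-3 tape=[_]z_xyzzxy   (S,_)→(T,x,right)
state=T head=-2 tape=x[z]_xyzzxy   (T,z)→(T,y,left)
state=T head=-3 tape=[x]y_xyzzxy   (T,x)→(Q,y,right)
state=Q head=-2 tape=y[y]_xyzzxy   (Q,y)→(P,x,right)
state=P head=-1 tape=yx[_]xyzzxy   (P,_)→(P,_,left)
state=P head=-2 tape=y[x]_xyzzxy   (P,x)→(R,x,left)
state=R head=-3 tape=[y]x_xyzzxy   (R,y)→(H,y,right)
state=H head=-2 tape=y[x]_xyzzxy
The non-blank tape span at halt is yx_xyzzxy.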